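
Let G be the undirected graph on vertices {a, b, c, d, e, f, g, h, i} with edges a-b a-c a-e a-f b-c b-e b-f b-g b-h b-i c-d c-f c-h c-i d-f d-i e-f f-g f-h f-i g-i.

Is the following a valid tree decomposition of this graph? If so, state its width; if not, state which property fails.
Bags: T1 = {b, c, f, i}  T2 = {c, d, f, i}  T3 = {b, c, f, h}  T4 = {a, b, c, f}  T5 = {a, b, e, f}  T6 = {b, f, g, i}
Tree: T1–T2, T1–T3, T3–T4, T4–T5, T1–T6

Checking the three conditions: (i) the bags cover all of {a, b, c, d, e, f, g, h, i}; (ii) for each edge, some bag contains both endpoints; (iii) the bags containing any fixed vertex form a subtree. All hold, so the decomposition is valid with width 4 − 1 = 3.

Yes; width 3.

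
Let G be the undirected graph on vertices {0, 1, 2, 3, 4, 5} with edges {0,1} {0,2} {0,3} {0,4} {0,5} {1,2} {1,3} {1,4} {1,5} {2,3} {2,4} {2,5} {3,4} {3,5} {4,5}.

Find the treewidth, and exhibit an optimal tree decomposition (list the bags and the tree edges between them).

With just one bag of size 6, the width is 6 − 1 = 5, so tw(G) ≤ 5. For the lower bound, the 6 vertices {0, 1, 2, 3, 4, 5} are pairwise adjacent, and any tree decomposition puts a clique entirely inside one bag — forcing width ≥ 5. Combining the bounds, tw(G) = 5.

Treewidth 5.
One optimal decomposition is:
Bags: B1 = {0, 1, 2, 3, 4, 5}
Tree: (single bag)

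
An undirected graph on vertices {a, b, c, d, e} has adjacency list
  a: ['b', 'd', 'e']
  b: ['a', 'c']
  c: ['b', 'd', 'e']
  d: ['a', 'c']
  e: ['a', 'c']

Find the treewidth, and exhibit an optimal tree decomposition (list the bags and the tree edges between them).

The largest bag has 3 vertices, giving width 2; this decomposition certifies tw(G) ≤ 2. Since d–c–b–a–d is a cycle in G, G is not acyclic. Forests are exactly the graphs of treewidth ≤ 1, so tw(G) ≥ 2. Combining the bounds, tw(G) = 2.

Treewidth 2.
One optimal decomposition is:
Bags: B1 = {a, c, d}  B2 = {a, b, c}  B3 = {a, c, e}
Tree: B1–B2, B2–B3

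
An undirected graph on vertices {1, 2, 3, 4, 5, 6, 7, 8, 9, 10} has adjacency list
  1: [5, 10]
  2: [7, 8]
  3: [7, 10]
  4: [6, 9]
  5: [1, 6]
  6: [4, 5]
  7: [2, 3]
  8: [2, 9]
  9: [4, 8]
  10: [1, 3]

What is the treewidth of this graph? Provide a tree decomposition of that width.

Treewidth 2.
One such decomposition:
Bags: B1 = {2, 7, 8}  B2 = {3, 7, 8}  B3 = {3, 8, 10}  B4 = {1, 8, 10}  B5 = {1, 5, 8}  B6 = {5, 6, 8}  B7 = {4, 6, 8}  B8 = {4, 8, 9}
Tree: B1–B2, B2–B3, B3–B4, B4–B5, B5–B6, B6–B7, B7–B8

The largest bag has 3 vertices, giving width 2; this decomposition certifies tw(G) ≤ 2. For the lower bound, G contains the cycle 8–2–7–3–10–1–5–6–4–9–8, so G is not a forest; only forests have treewidth ≤ 1, hence tw(G) ≥ 2. The upper and lower bounds meet at 2, so that is the treewidth.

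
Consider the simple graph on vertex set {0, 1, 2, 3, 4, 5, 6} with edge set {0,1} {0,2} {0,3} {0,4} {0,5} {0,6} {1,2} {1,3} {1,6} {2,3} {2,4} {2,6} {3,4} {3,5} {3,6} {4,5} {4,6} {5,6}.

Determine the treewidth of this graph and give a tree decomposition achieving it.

Treewidth 4.
One such decomposition:
Bags: B1 = {0, 2, 3, 4, 6}  B2 = {0, 1, 2, 3, 6}  B3 = {0, 3, 4, 5, 6}
Tree: B1–B2, B1–B3

Each bag holds 5 vertices, so the decomposition has width 4, which upper-bounds the treewidth. For the lower bound, the 5 vertices {0, 1, 2, 3, 6} are pairwise adjacent, and any tree decomposition puts a clique entirely inside one bag — forcing width ≥ 4. Hence tw(G) = 4 exactly.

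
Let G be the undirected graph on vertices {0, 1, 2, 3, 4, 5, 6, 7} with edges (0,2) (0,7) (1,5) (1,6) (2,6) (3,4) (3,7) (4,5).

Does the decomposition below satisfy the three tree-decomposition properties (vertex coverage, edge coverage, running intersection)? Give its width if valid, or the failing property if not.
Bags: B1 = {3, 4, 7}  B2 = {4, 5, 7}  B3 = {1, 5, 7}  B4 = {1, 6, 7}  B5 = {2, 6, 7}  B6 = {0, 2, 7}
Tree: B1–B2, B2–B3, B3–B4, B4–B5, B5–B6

Vertex coverage: the bags together contain {0, 1, 2, 3, 4, 5, 6, 7}, the full vertex set. Edge coverage: each edge of G has both endpoints in at least one bag. Running intersection: for every vertex, the bags containing it form a connected subtree. All three properties hold, so this is a valid tree decomposition of width max|bag| − 1 = 2, and hence tw(G) ≤ 2.

Yes; width 2.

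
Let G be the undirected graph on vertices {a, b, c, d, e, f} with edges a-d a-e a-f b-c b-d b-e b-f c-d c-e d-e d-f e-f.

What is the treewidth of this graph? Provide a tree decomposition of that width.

The largest bag has 4 vertices, giving width 3; this decomposition certifies tw(G) ≤ 3. Conversely, {b, c, d, e} is a clique of size 4, and the vertices of any clique must share a bag in every tree decomposition; so some bag has ≥ 4 vertices and tw(G) ≥ 3. The upper and lower bounds meet at 3, so that is the treewidth.

Treewidth 3.
One such decomposition:
Bags: B1 = {b, d, e, f}  B2 = {b, c, d, e}  B3 = {a, d, e, f}
Tree: B1–B2, B1–B3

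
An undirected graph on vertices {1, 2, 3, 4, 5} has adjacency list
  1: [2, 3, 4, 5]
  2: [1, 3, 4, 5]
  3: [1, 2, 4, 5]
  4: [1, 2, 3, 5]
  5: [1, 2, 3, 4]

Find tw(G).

A width-4 tree decomposition is:
Bags: B1 = {1, 2, 3, 4, 5}
Tree: (single bag)
A single bag containing all 5 vertices is trivially a valid decomposition of width 4. For the lower bound, the 5 vertices {1, 2, 3, 4, 5} are pairwise adjacent, and any tree decomposition puts a clique entirely inside one bag — forcing width ≥ 4. The upper and lower bounds meet at 4, so that is the treewidth.

4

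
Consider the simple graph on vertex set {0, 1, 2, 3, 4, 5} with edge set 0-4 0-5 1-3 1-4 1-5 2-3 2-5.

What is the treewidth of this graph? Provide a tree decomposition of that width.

Each bag holds 3 vertices, so the decomposition has width 2, which upper-bounds the treewidth. For the lower bound, G contains the cycle 2–3–1–5–2, so G is not a forest; only forests have treewidth ≤ 1, hence tw(G) ≥ 2. The upper and lower bounds meet at 2, so that is the treewidth.

Treewidth 2.
One such decomposition:
Bags: B1 = {2, 3, 5}  B2 = {1, 3, 5}  B3 = {0, 1, 5}  B4 = {0, 1, 4}
Tree: B1–B2, B2–B3, B3–B4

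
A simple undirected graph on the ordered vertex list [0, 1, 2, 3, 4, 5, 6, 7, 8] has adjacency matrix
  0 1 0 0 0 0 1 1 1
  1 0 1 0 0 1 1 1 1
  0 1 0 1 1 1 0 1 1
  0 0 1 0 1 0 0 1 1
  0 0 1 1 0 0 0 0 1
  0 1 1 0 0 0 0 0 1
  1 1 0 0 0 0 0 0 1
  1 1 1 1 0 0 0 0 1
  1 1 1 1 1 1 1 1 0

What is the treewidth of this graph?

3

A width-3 tree decomposition is:
Bags: B1 = {0, 1, 7, 8}  B2 = {1, 2, 7, 8}  B3 = {2, 3, 7, 8}  B4 = {1, 2, 5, 8}  B5 = {2, 3, 4, 8}  B6 = {0, 1, 6, 8}
Tree: B1–B2, B2–B3, B2–B4, B3–B5, B1–B6
Each bag holds 4 vertices, so the decomposition has width 3, which upper-bounds the treewidth. Conversely, {0, 1, 6, 8} is a clique of size 4, and the vertices of any clique must share a bag in every tree decomposition; so some bag has ≥ 4 vertices and tw(G) ≥ 3. Combining the bounds, tw(G) = 3.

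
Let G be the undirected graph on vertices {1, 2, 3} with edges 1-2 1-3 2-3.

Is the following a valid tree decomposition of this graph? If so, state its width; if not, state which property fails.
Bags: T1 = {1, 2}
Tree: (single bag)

A tree decomposition must satisfy three properties: every vertex lies in some bag; for every edge, both endpoints lie together in some bag; and for every vertex, the bags containing it form a connected subtree. Here vertex 3 appears in no bag, so the decomposition is invalid.

No — vertex 3 appears in no bag.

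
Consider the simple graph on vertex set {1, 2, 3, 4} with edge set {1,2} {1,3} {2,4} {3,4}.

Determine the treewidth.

2

A width-2 tree decomposition is:
Bags: B1 = {1, 3, 4}  B2 = {1, 2, 4}
Tree: B1–B2
Each bag holds 3 vertices, so the decomposition has width 2, which upper-bounds the treewidth. The edges 4–3–1–2–4 form a cycle, so G is not a tree and its treewidth is at least 2. Therefore the treewidth is 2.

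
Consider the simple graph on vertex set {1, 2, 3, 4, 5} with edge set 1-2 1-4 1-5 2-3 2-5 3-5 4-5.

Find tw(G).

A width-2 tree decomposition is:
Bags: B1 = {2, 3, 5}  B2 = {1, 2, 5}  B3 = {1, 4, 5}
Tree: B1–B2, B2–B3
Each bag holds 3 vertices, so the decomposition has width 2, which upper-bounds the treewidth. Conversely, {1, 2, 5} is a clique of size 3, and the vertices of any clique must share a bag in every tree decomposition; so some bag has ≥ 3 vertices and tw(G) ≥ 2. Combining the bounds, tw(G) = 2.

2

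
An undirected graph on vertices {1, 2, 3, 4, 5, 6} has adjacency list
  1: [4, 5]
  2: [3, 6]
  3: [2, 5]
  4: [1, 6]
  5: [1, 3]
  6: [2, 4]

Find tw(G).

A width-2 tree decomposition is:
Bags: B1 = {1, 3, 5}  B2 = {1, 2, 3}  B3 = {1, 2, 6}  B4 = {1, 4, 6}
Tree: B1–B2, B2–B3, B3–B4
Each bag holds 3 vertices, so the decomposition has width 2, which upper-bounds the treewidth. For the lower bound, G contains the cycle 1–5–3–2–6–4–1, so G is not a forest; only forests have treewidth ≤ 1, hence tw(G) ≥ 2. Combining the bounds, tw(G) = 2.

2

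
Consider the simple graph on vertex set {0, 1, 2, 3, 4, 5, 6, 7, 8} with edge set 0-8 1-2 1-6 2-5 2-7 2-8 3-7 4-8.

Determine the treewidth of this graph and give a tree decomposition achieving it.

Each bag holds 2 vertices, so the decomposition has width 1, which upper-bounds the treewidth. Since G has at least one edge (e.g. 2–5), it is not an edgeless graph, so tw(G) ≥ 1. Combining the bounds, tw(G) = 1.

Treewidth 1.
Bags: B1 = {2, 5}  B2 = {1, 2}  B3 = {2, 8}  B4 = {4, 8}  B5 = {2, 7}  B6 = {0, 8}  B7 = {3, 7}  B8 = {1, 6}
Tree: B1–B2, B1–B3, B3–B4, B3–B5, B3–B6, B5–B7, B2–B8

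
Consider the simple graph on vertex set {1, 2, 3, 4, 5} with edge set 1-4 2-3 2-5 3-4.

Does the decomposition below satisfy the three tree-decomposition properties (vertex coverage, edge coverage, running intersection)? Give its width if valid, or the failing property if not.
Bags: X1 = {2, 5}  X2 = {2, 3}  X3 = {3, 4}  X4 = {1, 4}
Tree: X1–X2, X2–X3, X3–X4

Yes; width 1.

Checking the three conditions: (i) the bags cover all of {1, 2, 3, 4, 5}; (ii) for each edge, some bag contains both endpoints; (iii) the bags containing any fixed vertex form a subtree. All hold, so the decomposition is valid with width 2 − 1 = 1.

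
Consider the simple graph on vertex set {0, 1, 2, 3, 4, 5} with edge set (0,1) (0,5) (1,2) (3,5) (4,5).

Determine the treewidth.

1

A width-1 tree decomposition is:
Bags: B1 = {0, 5}  B2 = {4, 5}  B3 = {3, 5}  B4 = {0, 1}  B5 = {1, 2}
Tree: B1–B2, B1–B3, B1–B4, B4–B5
Every bag has size at most 2, so the width is 2 − 1 = 1 and tw(G) ≤ 1. Any graph with an edge has treewidth ≥ 1, and G has the edge 5–0. The upper and lower bounds meet at 1, so that is the treewidth.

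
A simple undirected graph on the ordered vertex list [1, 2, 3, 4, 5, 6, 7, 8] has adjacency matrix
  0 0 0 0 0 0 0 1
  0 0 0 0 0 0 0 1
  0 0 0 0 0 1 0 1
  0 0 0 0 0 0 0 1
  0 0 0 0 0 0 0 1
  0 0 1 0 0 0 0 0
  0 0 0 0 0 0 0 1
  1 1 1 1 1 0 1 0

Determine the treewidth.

1

A width-1 tree decomposition is:
Bags: B1 = {7, 8}  B2 = {1, 8}  B3 = {3, 8}  B4 = {4, 8}  B5 = {5, 8}  B6 = {2, 8}  B7 = {3, 6}
Tree: B1–B2, B2–B3, B1–B4, B4–B5, B5–B6, B3–B7
Every bag has size at most 2, so the width is 2 − 1 = 1 and tw(G) ≤ 1. Any graph with an edge has treewidth ≥ 1, and G has the edge 8–7. Therefore the treewidth is 1.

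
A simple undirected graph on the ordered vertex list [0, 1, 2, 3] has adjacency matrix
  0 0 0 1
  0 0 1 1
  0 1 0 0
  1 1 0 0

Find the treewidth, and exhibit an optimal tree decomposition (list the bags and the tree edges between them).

Treewidth 1.
One optimal decomposition is:
Bags: B1 = {1, 2}  B2 = {1, 3}  B3 = {0, 3}
Tree: B1–B2, B2–B3

The largest bag has 2 vertices, giving width 1; this decomposition certifies tw(G) ≤ 1. Any graph with an edge has treewidth ≥ 1, and G has the edge 2–1. Hence tw(G) = 1 exactly.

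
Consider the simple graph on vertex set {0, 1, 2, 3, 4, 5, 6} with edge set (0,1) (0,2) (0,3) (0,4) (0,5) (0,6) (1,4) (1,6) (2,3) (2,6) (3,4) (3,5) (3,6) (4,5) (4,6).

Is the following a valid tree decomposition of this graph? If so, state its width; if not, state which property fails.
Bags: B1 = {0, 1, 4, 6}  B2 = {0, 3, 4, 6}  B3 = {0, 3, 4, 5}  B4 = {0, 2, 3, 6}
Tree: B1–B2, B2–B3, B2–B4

Vertex coverage: the bags together contain {0, 1, 2, 3, 4, 5, 6}, the full vertex set. Edge coverage: each edge of G has both endpoints in at least one bag. Running intersection: for every vertex, the bags containing it form a connected subtree. All three properties hold, so this is a valid tree decomposition of width max|bag| − 1 = 3, and hence tw(G) ≤ 3.

Yes; width 3.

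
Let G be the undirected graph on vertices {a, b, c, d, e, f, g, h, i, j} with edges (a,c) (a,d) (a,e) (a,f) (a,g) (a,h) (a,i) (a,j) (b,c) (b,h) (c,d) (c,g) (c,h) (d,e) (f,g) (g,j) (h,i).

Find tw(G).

2

A width-2 tree decomposition is:
Bags: B1 = {a, c, g}  B2 = {a, c, d}  B3 = {a, d, e}  B4 = {a, c, h}  B5 = {b, c, h}  B6 = {a, f, g}  B7 = {a, h, i}  B8 = {a, g, j}
Tree: B1–B2, B2–B3, B2–B4, B4–B5, B1–B6, B4–B7, B1–B8
The largest bag has 3 vertices, giving width 2; this decomposition certifies tw(G) ≤ 2. On the other hand G contains the 3-clique {a, d, e}. A clique must lie in a single bag of any decomposition, so no decomposition can have width below 2. The upper and lower bounds meet at 2, so that is the treewidth.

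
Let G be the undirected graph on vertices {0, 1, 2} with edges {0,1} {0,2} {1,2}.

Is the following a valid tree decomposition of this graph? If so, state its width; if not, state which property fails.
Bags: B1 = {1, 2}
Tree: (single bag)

A tree decomposition must satisfy three properties: every vertex lies in some bag; for every edge, both endpoints lie together in some bag; and for every vertex, the bags containing it form a connected subtree. Here vertex 0 appears in no bag, so the decomposition is invalid.

No — vertex 0 appears in no bag.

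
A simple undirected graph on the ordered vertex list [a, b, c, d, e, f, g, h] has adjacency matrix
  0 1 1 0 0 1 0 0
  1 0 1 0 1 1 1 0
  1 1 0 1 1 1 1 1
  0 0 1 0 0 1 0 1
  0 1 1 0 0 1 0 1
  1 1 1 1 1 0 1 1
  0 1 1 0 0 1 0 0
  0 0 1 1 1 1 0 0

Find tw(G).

A width-3 tree decomposition is:
Bags: B1 = {c, d, f, h}  B2 = {c, e, f, h}  B3 = {b, c, e, f}  B4 = {b, c, f, g}  B5 = {a, b, c, f}
Tree: B1–B2, B2–B3, B3–B4, B3–B5
Each bag holds 4 vertices, so the decomposition has width 3, which upper-bounds the treewidth. For the lower bound, the 4 vertices {c, d, f, h} are pairwise adjacent, and any tree decomposition puts a clique entirely inside one bag — forcing width ≥ 3. Hence tw(G) = 3 exactly.

3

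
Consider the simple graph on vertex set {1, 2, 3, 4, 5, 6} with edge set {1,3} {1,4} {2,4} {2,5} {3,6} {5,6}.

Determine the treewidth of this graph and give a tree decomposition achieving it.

Each bag holds 3 vertices, so the decomposition has width 2, which upper-bounds the treewidth. For the lower bound, G contains the cycle 2–5–6–3–1–4–2, so G is not a forest; only forests have treewidth ≤ 1, hence tw(G) ≥ 2. Combining the bounds, tw(G) = 2.

Treewidth 2.
One such decomposition:
Bags: B1 = {2, 5, 6}  B2 = {2, 3, 6}  B3 = {1, 2, 3}  B4 = {1, 2, 4}
Tree: B1–B2, B2–B3, B3–B4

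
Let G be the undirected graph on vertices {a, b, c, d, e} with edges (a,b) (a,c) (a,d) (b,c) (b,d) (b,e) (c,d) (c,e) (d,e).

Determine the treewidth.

3

A width-3 tree decomposition is:
Bags: B1 = {a, b, c, d}  B2 = {b, c, d, e}
Tree: B1–B2
Every bag has size at most 4, so the width is 4 − 1 = 3 and tw(G) ≤ 3. Conversely, {b, c, d, e} is a clique of size 4, and the vertices of any clique must share a bag in every tree decomposition; so some bag has ≥ 4 vertices and tw(G) ≥ 3. The upper and lower bounds meet at 3, so that is the treewidth.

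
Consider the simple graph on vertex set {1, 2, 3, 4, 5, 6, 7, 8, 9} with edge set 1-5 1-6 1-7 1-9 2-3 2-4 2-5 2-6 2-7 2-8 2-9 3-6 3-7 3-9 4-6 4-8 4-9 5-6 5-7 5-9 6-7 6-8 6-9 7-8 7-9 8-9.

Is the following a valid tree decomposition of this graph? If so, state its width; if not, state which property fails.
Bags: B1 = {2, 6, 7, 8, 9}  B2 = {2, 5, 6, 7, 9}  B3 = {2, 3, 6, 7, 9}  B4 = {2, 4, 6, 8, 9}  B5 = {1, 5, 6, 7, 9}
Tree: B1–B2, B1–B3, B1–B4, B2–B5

Yes; width 4.

Checking the three conditions: (i) the bags cover all of {1, 2, 3, 4, 5, 6, 7, 8, 9}; (ii) for each edge, some bag contains both endpoints; (iii) the bags containing any fixed vertex form a subtree. All hold, so the decomposition is valid with width 5 − 1 = 4.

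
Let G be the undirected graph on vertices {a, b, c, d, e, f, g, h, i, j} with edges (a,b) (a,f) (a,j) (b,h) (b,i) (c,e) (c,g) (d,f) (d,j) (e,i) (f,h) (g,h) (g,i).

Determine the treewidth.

2

A width-2 tree decomposition is:
Bags: B1 = {c, e, g}  B2 = {e, g, i}  B3 = {g, h, i}  B4 = {b, h, i}  B5 = {b, f, h}  B6 = {a, b, f}  B7 = {a, d, f}  B8 = {a, d, j}
Tree: B1–B2, B2–B3, B3–B4, B4–B5, B5–B6, B6–B7, B7–B8
Every bag has size at most 3, so the width is 3 − 1 = 2 and tw(G) ≤ 2. For the lower bound, G contains the cycle c–e–i–g–c, so G is not a forest; only forests have treewidth ≤ 1, hence tw(G) ≥ 2. The upper and lower bounds meet at 2, so that is the treewidth.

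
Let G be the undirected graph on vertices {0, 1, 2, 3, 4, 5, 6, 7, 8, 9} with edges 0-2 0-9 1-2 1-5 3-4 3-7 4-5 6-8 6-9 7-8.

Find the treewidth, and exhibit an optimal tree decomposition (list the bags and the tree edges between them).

Treewidth 2.
Bags: B1 = {1, 4, 5}  B2 = {1, 3, 4}  B3 = {1, 3, 7}  B4 = {1, 7, 8}  B5 = {1, 6, 8}  B6 = {1, 6, 9}  B7 = {0, 1, 9}  B8 = {0, 1, 2}
Tree: B1–B2, B2–B3, B3–B4, B4–B5, B5–B6, B6–B7, B7–B8

Each bag holds 3 vertices, so the decomposition has width 2, which upper-bounds the treewidth. The edges 1–5–4–3–7–8–6–9–0–2–1 form a cycle, so G is not a tree and its treewidth is at least 2. Combining the bounds, tw(G) = 2.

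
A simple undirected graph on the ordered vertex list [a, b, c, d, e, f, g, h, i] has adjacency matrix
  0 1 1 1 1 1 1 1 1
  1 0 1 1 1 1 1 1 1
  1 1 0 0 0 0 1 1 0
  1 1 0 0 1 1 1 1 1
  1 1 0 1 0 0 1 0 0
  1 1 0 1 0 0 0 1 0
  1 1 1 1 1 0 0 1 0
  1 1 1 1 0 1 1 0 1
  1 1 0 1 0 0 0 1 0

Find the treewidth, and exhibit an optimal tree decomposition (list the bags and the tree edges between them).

Treewidth 4.
One optimal decomposition is:
Bags: B1 = {a, b, d, g, h}  B2 = {a, b, d, h, i}  B3 = {a, b, d, f, h}  B4 = {a, b, d, e, g}  B5 = {a, b, c, g, h}
Tree: B1–B2, B2–B3, B1–B4, B1–B5

Every bag has size at most 5, so the width is 5 − 1 = 4 and tw(G) ≤ 4. For the lower bound, the 5 vertices {a, b, d, e, g} are pairwise adjacent, and any tree decomposition puts a clique entirely inside one bag — forcing width ≥ 4. Hence tw(G) = 4 exactly.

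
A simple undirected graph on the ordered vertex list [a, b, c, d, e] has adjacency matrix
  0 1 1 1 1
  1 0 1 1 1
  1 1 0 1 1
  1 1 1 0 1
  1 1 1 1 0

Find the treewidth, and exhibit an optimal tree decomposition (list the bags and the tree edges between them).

Treewidth 4.
One optimal decomposition is:
Bags: B1 = {a, b, c, d, e}
Tree: (single bag)

A single bag containing all 5 vertices is trivially a valid decomposition of width 4. For the lower bound, the 5 vertices {a, b, c, d, e} are pairwise adjacent, and any tree decomposition puts a clique entirely inside one bag — forcing width ≥ 4. Combining the bounds, tw(G) = 4.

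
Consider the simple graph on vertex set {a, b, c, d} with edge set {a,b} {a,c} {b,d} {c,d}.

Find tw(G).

A width-2 tree decomposition is:
Bags: B1 = {a, b, c}  B2 = {b, c, d}
Tree: B1–B2
The largest bag has 3 vertices, giving width 2; this decomposition certifies tw(G) ≤ 2. The edges b–a–c–d–b form a cycle, so G is not a tree and its treewidth is at least 2. The upper and lower bounds meet at 2, so that is the treewidth.

2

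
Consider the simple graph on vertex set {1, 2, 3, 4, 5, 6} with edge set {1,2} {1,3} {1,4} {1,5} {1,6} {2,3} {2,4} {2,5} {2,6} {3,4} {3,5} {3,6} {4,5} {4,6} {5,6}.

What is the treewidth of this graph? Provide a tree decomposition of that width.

Treewidth 5.
Bags: B1 = {1, 2, 3, 4, 5, 6}
Tree: (single bag)

With just one bag of size 6, the width is 6 − 1 = 5, so tw(G) ≤ 5. Conversely, {1, 2, 3, 4, 5, 6} is a clique of size 6, and the vertices of any clique must share a bag in every tree decomposition; so some bag has ≥ 6 vertices and tw(G) ≥ 5. Hence tw(G) = 5 exactly.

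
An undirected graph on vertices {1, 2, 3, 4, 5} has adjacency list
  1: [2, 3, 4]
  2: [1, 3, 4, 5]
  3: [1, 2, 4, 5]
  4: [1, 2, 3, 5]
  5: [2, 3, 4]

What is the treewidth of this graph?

A width-3 tree decomposition is:
Bags: B1 = {1, 2, 3, 4}  B2 = {2, 3, 4, 5}
Tree: B1–B2
The largest bag has 4 vertices, giving width 3; this decomposition certifies tw(G) ≤ 3. On the other hand G contains the 4-clique {1, 2, 3, 4}. A clique must lie in a single bag of any decomposition, so no decomposition can have width below 3. Therefore the treewidth is 3.

3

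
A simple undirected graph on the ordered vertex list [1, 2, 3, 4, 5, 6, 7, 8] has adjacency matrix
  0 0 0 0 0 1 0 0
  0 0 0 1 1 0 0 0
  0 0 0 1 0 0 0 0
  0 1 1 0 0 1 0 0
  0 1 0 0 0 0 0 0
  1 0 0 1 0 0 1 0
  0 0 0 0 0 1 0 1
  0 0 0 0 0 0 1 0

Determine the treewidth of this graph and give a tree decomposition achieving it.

Each bag holds 2 vertices, so the decomposition has width 1, which upper-bounds the treewidth. Any graph with an edge has treewidth ≥ 1, and G has the edge 6–7. Combining the bounds, tw(G) = 1.

Treewidth 1.
One such decomposition:
Bags: B1 = {6, 7}  B2 = {4, 6}  B3 = {2, 4}  B4 = {2, 5}  B5 = {3, 4}  B6 = {1, 6}  B7 = {7, 8}
Tree: B1–B2, B2–B3, B3–B4, B2–B5, B2–B6, B1–B7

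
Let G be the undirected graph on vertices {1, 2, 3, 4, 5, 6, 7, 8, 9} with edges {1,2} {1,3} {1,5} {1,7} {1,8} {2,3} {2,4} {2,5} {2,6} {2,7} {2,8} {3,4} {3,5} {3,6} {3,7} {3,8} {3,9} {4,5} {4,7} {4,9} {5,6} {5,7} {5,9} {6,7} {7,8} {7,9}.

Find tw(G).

4

A width-4 tree decomposition is:
Bags: B1 = {1, 2, 3, 5, 7}  B2 = {2, 3, 5, 6, 7}  B3 = {2, 3, 4, 5, 7}  B4 = {1, 2, 3, 7, 8}  B5 = {3, 4, 5, 7, 9}
Tree: B1–B2, B1–B3, B1–B4, B3–B5
The largest bag has 5 vertices, giving width 4; this decomposition certifies tw(G) ≤ 4. For the lower bound, the 5 vertices {3, 4, 5, 7, 9} are pairwise adjacent, and any tree decomposition puts a clique entirely inside one bag — forcing width ≥ 4. The upper and lower bounds meet at 4, so that is the treewidth.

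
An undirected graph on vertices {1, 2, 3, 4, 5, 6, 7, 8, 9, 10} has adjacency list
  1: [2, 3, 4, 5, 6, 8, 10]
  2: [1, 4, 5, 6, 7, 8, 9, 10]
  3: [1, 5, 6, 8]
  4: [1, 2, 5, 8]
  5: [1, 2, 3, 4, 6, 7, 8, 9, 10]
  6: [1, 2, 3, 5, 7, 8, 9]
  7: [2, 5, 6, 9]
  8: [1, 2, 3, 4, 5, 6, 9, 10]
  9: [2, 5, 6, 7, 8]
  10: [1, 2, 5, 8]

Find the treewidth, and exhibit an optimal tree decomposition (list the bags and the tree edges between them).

Treewidth 4.
One such decomposition:
Bags: B1 = {1, 2, 5, 6, 8}  B2 = {1, 3, 5, 6, 8}  B3 = {1, 2, 4, 5, 8}  B4 = {2, 5, 6, 8, 9}  B5 = {1, 2, 5, 8, 10}  B6 = {2, 5, 6, 7, 9}
Tree: B1–B2, B1–B3, B1–B4, B3–B5, B4–B6

Each bag holds 5 vertices, so the decomposition has width 4, which upper-bounds the treewidth. On the other hand G contains the 5-clique {1, 2, 5, 8, 10}. A clique must lie in a single bag of any decomposition, so no decomposition can have width below 4. The upper and lower bounds meet at 4, so that is the treewidth.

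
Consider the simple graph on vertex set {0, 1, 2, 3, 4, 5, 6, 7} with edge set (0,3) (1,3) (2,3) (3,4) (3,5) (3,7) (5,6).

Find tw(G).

1

A width-1 tree decomposition is:
Bags: B1 = {3, 4}  B2 = {0, 3}  B3 = {3, 5}  B4 = {2, 3}  B5 = {5, 6}  B6 = {1, 3}  B7 = {3, 7}
Tree: B1–B2, B1–B3, B1–B4, B3–B5, B1–B6, B3–B7
Each bag holds 2 vertices, so the decomposition has width 1, which upper-bounds the treewidth. G has an edge, so its treewidth is at least 1. Therefore the treewidth is 1.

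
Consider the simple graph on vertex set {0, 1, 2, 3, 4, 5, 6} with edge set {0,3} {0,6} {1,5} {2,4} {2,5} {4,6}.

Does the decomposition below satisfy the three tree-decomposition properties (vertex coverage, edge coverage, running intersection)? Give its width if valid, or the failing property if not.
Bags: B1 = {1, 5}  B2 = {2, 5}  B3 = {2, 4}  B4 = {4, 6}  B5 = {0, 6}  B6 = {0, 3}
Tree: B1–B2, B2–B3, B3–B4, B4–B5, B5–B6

Yes; width 1.

Every vertex of G appears in some bag (union = {0, 1, 2, 3, 4, 5, 6}); every edge is covered by a bag; and for each vertex v the set of bags containing v is connected in the bag tree. The decomposition is therefore valid. The largest bag has 2 vertices, so the width is 1.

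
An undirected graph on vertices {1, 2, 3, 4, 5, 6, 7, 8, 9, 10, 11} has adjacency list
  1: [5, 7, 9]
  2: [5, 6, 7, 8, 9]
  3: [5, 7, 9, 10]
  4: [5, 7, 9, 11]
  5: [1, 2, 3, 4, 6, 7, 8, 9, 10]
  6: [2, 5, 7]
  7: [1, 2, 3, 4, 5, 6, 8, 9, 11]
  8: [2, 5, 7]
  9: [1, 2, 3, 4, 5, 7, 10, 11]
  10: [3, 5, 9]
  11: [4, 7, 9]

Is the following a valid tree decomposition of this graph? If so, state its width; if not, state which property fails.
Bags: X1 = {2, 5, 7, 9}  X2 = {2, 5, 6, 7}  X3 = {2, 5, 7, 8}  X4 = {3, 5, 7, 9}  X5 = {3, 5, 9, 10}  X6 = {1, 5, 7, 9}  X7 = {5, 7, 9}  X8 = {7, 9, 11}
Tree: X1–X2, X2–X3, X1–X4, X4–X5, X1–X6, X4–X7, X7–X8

A tree decomposition must satisfy three properties: every vertex lies in some bag; for every edge, both endpoints lie together in some bag; and for every vertex, the bags containing it form a connected subtree. Here vertex 4 appears in no bag, so the decomposition is invalid.

No — vertex 4 appears in no bag.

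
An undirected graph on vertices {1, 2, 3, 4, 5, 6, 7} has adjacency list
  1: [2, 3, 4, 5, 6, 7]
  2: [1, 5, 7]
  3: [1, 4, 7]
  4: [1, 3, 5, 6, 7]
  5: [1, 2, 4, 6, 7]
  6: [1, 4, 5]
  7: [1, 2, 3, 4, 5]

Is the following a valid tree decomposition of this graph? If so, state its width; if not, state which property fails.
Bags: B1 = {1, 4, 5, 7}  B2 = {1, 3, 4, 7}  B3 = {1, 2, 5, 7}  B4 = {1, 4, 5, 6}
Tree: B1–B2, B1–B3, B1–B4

Vertex coverage: the bags together contain {1, 2, 3, 4, 5, 6, 7}, the full vertex set. Edge coverage: each edge of G has both endpoints in at least one bag. Running intersection: for every vertex, the bags containing it form a connected subtree. All three properties hold, so this is a valid tree decomposition of width max|bag| − 1 = 3, and hence tw(G) ≤ 3.

Yes; width 3.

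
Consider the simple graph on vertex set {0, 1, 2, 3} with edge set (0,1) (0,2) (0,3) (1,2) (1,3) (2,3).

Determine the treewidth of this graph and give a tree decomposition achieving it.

A single bag containing all 4 vertices is trivially a valid decomposition of width 3. On the other hand G contains the 4-clique {0, 1, 2, 3}. A clique must lie in a single bag of any decomposition, so no decomposition can have width below 3. Hence tw(G) = 3 exactly.

Treewidth 3.
One such decomposition:
Bags: B1 = {0, 1, 2, 3}
Tree: (single bag)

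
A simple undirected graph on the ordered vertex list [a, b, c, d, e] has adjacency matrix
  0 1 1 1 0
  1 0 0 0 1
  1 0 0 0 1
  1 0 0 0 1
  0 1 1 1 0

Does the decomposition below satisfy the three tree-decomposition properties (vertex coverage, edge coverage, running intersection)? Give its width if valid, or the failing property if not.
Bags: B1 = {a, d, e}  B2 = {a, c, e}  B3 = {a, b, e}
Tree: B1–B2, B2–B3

Every vertex of G appears in some bag (union = {a, b, c, d, e}); every edge is covered by a bag; and for each vertex v the set of bags containing v is connected in the bag tree. The decomposition is therefore valid. The largest bag has 3 vertices, so the width is 2.

Yes; width 2.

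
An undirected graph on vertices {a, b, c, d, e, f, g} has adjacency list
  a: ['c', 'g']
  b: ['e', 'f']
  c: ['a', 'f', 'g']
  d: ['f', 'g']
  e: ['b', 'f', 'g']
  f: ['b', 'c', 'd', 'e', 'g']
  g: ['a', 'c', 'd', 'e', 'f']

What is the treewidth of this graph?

2

A width-2 tree decomposition is:
Bags: B1 = {d, f, g}  B2 = {c, f, g}  B3 = {e, f, g}  B4 = {a, c, g}  B5 = {b, e, f}
Tree: B1–B2, B1–B3, B2–B4, B3–B5
The largest bag has 3 vertices, giving width 2; this decomposition certifies tw(G) ≤ 2. Conversely, {a, c, g} is a clique of size 3, and the vertices of any clique must share a bag in every tree decomposition; so some bag has ≥ 3 vertices and tw(G) ≥ 2. Combining the bounds, tw(G) = 2.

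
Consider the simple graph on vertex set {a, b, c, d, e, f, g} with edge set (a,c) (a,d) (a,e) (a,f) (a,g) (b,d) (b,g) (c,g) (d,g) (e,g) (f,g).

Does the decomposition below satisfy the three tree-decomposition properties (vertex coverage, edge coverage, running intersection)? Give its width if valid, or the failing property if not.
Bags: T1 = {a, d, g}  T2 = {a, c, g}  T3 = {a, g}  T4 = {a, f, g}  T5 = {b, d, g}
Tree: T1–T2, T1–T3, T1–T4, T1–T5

A tree decomposition must satisfy three properties: every vertex lies in some bag; for every edge, both endpoints lie together in some bag; and for every vertex, the bags containing it form a connected subtree. Here vertex e appears in no bag, so the decomposition is invalid.

No — vertex e appears in no bag.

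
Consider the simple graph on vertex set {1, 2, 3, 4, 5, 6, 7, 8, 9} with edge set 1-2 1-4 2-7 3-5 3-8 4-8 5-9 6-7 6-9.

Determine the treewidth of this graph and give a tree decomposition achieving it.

Every bag has size at most 3, so the width is 3 − 1 = 2 and tw(G) ≤ 2. Since 6–9–5–3–8–4–1–2–7–6 is a cycle in G, G is not acyclic. Forests are exactly the graphs of treewidth ≤ 1, so tw(G) ≥ 2. The upper and lower bounds meet at 2, so that is the treewidth.

Treewidth 2.
One optimal decomposition is:
Bags: B1 = {5, 6, 9}  B2 = {3, 5, 6}  B3 = {3, 6, 8}  B4 = {4, 6, 8}  B5 = {1, 4, 6}  B6 = {1, 2, 6}  B7 = {2, 6, 7}
Tree: B1–B2, B2–B3, B3–B4, B4–B5, B5–B6, B6–B7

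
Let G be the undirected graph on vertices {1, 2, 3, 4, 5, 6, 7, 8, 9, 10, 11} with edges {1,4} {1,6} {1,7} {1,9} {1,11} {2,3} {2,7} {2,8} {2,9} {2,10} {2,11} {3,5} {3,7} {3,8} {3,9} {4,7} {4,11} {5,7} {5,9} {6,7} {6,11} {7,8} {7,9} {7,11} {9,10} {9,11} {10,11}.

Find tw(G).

3

A width-3 tree decomposition is:
Bags: B1 = {2, 9, 10, 11}  B2 = {2, 7, 9, 11}  B3 = {2, 3, 7, 9}  B4 = {1, 7, 9, 11}  B5 = {1, 6, 7, 11}  B6 = {2, 3, 7, 8}  B7 = {1, 4, 7, 11}  B8 = {3, 5, 7, 9}
Tree: B1–B2, B2–B3, B2–B4, B4–B5, B3–B6, B4–B7, B3–B8
The largest bag has 4 vertices, giving width 3; this decomposition certifies tw(G) ≤ 3. For the lower bound, the 4 vertices {2, 9, 10, 11} are pairwise adjacent, and any tree decomposition puts a clique entirely inside one bag — forcing width ≥ 3. Hence tw(G) = 3 exactly.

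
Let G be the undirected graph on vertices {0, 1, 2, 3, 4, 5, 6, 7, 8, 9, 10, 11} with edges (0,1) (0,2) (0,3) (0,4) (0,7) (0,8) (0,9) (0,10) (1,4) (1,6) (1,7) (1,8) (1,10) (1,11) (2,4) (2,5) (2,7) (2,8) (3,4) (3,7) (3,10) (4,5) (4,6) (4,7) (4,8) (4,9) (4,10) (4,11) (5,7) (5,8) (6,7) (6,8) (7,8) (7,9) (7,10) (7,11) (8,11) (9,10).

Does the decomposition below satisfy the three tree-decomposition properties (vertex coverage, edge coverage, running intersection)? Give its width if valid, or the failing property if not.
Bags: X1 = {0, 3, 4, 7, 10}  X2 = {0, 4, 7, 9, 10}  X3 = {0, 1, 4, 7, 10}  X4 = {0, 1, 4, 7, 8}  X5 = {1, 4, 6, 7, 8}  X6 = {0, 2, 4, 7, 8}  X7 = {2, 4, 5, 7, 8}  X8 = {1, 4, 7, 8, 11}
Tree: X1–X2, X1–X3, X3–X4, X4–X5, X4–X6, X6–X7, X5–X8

Every vertex of G appears in some bag (union = {0, 1, 2, 3, 4, 5, 6, 7, 8, 9, 10, 11}); every edge is covered by a bag; and for each vertex v the set of bags containing v is connected in the bag tree. The decomposition is therefore valid. The largest bag has 5 vertices, so the width is 4.

Yes; width 4.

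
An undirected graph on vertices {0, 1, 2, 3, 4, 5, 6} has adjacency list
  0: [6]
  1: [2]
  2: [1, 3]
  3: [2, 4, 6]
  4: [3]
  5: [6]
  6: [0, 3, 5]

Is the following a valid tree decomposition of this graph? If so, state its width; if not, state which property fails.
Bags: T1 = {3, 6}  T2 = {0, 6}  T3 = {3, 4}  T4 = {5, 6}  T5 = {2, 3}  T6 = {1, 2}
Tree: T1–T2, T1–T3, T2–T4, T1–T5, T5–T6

Vertex coverage: the bags together contain {0, 1, 2, 3, 4, 5, 6}, the full vertex set. Edge coverage: each edge of G has both endpoints in at least one bag. Running intersection: for every vertex, the bags containing it form a connected subtree. All three properties hold, so this is a valid tree decomposition of width max|bag| − 1 = 1, and hence tw(G) ≤ 1.

Yes; width 1.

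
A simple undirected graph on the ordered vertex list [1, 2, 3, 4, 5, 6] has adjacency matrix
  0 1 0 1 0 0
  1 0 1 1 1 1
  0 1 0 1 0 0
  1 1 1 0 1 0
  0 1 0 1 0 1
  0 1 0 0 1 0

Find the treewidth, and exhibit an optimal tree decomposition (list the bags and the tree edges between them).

Treewidth 2.
Bags: B1 = {2, 3, 4}  B2 = {2, 4, 5}  B3 = {1, 2, 4}  B4 = {2, 5, 6}
Tree: B1–B2, B2–B3, B2–B4

Each bag holds 3 vertices, so the decomposition has width 2, which upper-bounds the treewidth. Conversely, {1, 2, 4} is a clique of size 3, and the vertices of any clique must share a bag in every tree decomposition; so some bag has ≥ 3 vertices and tw(G) ≥ 2. Therefore the treewidth is 2.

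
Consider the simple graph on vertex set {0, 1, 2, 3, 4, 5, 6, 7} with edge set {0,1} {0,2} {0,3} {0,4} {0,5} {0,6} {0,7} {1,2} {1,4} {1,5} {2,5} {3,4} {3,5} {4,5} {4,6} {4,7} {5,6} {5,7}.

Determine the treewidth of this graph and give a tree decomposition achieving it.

Treewidth 3.
One optimal decomposition is:
Bags: B1 = {0, 1, 4, 5}  B2 = {0, 3, 4, 5}  B3 = {0, 4, 5, 6}  B4 = {0, 4, 5, 7}  B5 = {0, 1, 2, 5}
Tree: B1–B2, B1–B3, B1–B4, B1–B5

Every bag has size at most 4, so the width is 4 − 1 = 3 and tw(G) ≤ 3. Conversely, {0, 1, 2, 5} is a clique of size 4, and the vertices of any clique must share a bag in every tree decomposition; so some bag has ≥ 4 vertices and tw(G) ≥ 3. The upper and lower bounds meet at 3, so that is the treewidth.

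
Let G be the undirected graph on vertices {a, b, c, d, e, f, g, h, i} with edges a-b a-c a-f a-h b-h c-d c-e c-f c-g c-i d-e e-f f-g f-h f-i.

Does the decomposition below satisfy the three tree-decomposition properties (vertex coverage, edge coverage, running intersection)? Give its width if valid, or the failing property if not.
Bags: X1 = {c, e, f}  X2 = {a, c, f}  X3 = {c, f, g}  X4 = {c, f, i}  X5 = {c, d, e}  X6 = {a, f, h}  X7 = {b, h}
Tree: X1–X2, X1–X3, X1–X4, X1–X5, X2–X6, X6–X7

A tree decomposition must satisfy three properties: every vertex lies in some bag; for every edge, both endpoints lie together in some bag; and for every vertex, the bags containing it form a connected subtree. Here edge (a,b) lies in no bag, so the decomposition is invalid.

No — edge (a,b) lies in no bag.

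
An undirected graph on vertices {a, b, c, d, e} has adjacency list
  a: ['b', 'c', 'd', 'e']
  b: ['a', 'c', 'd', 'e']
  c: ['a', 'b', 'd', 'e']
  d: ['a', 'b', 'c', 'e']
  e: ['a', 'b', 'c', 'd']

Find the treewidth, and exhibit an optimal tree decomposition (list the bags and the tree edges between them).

With just one bag of size 5, the width is 5 − 1 = 4, so tw(G) ≤ 4. Conversely, {a, b, c, d, e} is a clique of size 5, and the vertices of any clique must share a bag in every tree decomposition; so some bag has ≥ 5 vertices and tw(G) ≥ 4. Therefore the treewidth is 4.

Treewidth 4.
One optimal decomposition is:
Bags: B1 = {a, b, c, d, e}
Tree: (single bag)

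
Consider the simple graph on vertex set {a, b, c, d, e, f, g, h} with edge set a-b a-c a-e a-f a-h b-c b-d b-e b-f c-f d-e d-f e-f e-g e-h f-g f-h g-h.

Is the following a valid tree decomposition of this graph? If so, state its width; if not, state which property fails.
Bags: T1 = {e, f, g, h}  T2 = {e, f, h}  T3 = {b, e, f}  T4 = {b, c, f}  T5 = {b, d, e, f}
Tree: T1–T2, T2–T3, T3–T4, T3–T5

No — vertex a appears in no bag.

A tree decomposition must satisfy three properties: every vertex lies in some bag; for every edge, both endpoints lie together in some bag; and for every vertex, the bags containing it form a connected subtree. Here vertex a appears in no bag, so the decomposition is invalid.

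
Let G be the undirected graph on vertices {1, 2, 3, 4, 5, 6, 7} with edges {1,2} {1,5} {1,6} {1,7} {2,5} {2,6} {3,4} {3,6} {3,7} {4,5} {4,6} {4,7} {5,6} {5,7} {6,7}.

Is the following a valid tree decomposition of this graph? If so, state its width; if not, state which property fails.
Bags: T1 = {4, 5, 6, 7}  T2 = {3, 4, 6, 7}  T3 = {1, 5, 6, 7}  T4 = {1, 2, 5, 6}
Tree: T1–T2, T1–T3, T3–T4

Yes; width 3.

Every vertex of G appears in some bag (union = {1, 2, 3, 4, 5, 6, 7}); every edge is covered by a bag; and for each vertex v the set of bags containing v is connected in the bag tree. The decomposition is therefore valid. The largest bag has 4 vertices, so the width is 3.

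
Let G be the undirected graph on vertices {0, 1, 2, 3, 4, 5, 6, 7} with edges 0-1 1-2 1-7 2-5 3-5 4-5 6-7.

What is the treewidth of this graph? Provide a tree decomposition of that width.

Every bag has size at most 2, so the width is 2 − 1 = 1 and tw(G) ≤ 1. Since G has at least one edge (e.g. 1–2), it is not an edgeless graph, so tw(G) ≥ 1. Therefore the treewidth is 1.

Treewidth 1.
Bags: B1 = {1, 2}  B2 = {2, 5}  B3 = {1, 7}  B4 = {6, 7}  B5 = {4, 5}  B6 = {3, 5}  B7 = {0, 1}
Tree: B1–B2, B1–B3, B3–B4, B2–B5, B2–B6, B1–B7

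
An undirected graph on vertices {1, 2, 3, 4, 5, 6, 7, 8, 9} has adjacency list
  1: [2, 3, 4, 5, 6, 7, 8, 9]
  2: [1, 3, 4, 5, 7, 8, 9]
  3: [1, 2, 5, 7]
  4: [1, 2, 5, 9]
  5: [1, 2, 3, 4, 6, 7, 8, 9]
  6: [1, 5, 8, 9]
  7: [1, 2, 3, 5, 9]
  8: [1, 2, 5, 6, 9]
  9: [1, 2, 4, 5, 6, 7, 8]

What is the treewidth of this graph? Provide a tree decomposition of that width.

Treewidth 4.
One such decomposition:
Bags: B1 = {1, 2, 5, 7, 9}  B2 = {1, 2, 5, 8, 9}  B3 = {1, 5, 6, 8, 9}  B4 = {1, 2, 4, 5, 9}  B5 = {1, 2, 3, 5, 7}
Tree: B1–B2, B2–B3, B1–B4, B1–B5

Every bag has size at most 5, so the width is 5 − 1 = 4 and tw(G) ≤ 4. Conversely, {1, 2, 5, 8, 9} is a clique of size 5, and the vertices of any clique must share a bag in every tree decomposition; so some bag has ≥ 5 vertices and tw(G) ≥ 4. Therefore the treewidth is 4.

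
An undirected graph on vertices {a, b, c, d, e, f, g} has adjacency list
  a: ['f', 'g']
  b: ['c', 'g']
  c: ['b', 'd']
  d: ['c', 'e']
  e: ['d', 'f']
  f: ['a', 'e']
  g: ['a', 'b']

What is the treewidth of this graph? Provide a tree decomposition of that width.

Treewidth 2.
One optimal decomposition is:
Bags: B1 = {a, e, f}  B2 = {a, e, g}  B3 = {b, e, g}  B4 = {b, c, e}  B5 = {c, d, e}
Tree: B1–B2, B2–B3, B3–B4, B4–B5

The largest bag has 3 vertices, giving width 2; this decomposition certifies tw(G) ≤ 2. Since e–f–a–g–b–c–d–e is a cycle in G, G is not acyclic. Forests are exactly the graphs of treewidth ≤ 1, so tw(G) ≥ 2. Combining the bounds, tw(G) = 2.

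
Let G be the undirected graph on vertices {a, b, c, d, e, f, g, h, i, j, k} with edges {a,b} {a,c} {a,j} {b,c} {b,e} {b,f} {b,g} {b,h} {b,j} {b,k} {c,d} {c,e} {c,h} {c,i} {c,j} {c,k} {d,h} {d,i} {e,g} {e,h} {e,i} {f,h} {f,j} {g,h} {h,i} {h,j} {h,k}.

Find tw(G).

3

A width-3 tree decomposition is:
Bags: B1 = {b, c, e, h}  B2 = {b, e, g, h}  B3 = {c, e, h, i}  B4 = {b, c, h, j}  B5 = {a, b, c, j}  B6 = {b, f, h, j}  B7 = {c, d, h, i}  B8 = {b, c, h, k}
Tree: B1–B2, B1–B3, B1–B4, B4–B5, B4–B6, B3–B7, B4–B8
Each bag holds 4 vertices, so the decomposition has width 3, which upper-bounds the treewidth. On the other hand G contains the 4-clique {c, d, h, i}. A clique must lie in a single bag of any decomposition, so no decomposition can have width below 3. The upper and lower bounds meet at 3, so that is the treewidth.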